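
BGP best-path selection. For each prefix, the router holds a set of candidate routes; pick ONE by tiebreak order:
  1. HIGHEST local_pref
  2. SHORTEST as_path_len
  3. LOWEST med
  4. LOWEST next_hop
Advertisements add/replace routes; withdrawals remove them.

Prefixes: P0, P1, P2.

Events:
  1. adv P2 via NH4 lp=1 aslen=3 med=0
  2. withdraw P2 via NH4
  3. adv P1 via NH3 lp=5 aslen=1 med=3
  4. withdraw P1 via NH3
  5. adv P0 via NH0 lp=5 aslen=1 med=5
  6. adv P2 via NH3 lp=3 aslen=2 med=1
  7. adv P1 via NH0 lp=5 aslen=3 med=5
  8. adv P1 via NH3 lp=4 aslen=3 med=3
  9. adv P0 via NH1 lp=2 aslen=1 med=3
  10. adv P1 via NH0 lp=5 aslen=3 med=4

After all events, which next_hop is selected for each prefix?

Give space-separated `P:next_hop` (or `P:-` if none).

Op 1: best P0=- P1=- P2=NH4
Op 2: best P0=- P1=- P2=-
Op 3: best P0=- P1=NH3 P2=-
Op 4: best P0=- P1=- P2=-
Op 5: best P0=NH0 P1=- P2=-
Op 6: best P0=NH0 P1=- P2=NH3
Op 7: best P0=NH0 P1=NH0 P2=NH3
Op 8: best P0=NH0 P1=NH0 P2=NH3
Op 9: best P0=NH0 P1=NH0 P2=NH3
Op 10: best P0=NH0 P1=NH0 P2=NH3

Answer: P0:NH0 P1:NH0 P2:NH3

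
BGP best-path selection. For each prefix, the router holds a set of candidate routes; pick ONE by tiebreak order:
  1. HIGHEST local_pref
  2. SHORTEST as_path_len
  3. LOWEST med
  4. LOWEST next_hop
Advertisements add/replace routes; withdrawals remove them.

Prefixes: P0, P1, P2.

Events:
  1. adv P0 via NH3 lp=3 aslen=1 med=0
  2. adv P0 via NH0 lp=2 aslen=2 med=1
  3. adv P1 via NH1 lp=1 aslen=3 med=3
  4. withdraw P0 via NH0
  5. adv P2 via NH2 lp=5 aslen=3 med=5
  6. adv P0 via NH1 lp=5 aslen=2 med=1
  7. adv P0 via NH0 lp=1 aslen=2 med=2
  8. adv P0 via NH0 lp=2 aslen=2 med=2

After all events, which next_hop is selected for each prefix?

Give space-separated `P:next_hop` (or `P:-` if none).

Op 1: best P0=NH3 P1=- P2=-
Op 2: best P0=NH3 P1=- P2=-
Op 3: best P0=NH3 P1=NH1 P2=-
Op 4: best P0=NH3 P1=NH1 P2=-
Op 5: best P0=NH3 P1=NH1 P2=NH2
Op 6: best P0=NH1 P1=NH1 P2=NH2
Op 7: best P0=NH1 P1=NH1 P2=NH2
Op 8: best P0=NH1 P1=NH1 P2=NH2

Answer: P0:NH1 P1:NH1 P2:NH2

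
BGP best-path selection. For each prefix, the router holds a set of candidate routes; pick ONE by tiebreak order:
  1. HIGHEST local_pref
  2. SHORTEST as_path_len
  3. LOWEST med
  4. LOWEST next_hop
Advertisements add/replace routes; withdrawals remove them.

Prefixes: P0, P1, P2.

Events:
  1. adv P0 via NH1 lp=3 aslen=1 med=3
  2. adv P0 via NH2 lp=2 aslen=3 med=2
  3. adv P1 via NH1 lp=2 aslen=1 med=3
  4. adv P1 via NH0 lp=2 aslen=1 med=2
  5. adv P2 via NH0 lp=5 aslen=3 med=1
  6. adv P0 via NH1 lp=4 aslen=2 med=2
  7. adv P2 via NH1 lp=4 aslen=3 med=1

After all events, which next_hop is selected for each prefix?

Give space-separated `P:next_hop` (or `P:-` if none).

Op 1: best P0=NH1 P1=- P2=-
Op 2: best P0=NH1 P1=- P2=-
Op 3: best P0=NH1 P1=NH1 P2=-
Op 4: best P0=NH1 P1=NH0 P2=-
Op 5: best P0=NH1 P1=NH0 P2=NH0
Op 6: best P0=NH1 P1=NH0 P2=NH0
Op 7: best P0=NH1 P1=NH0 P2=NH0

Answer: P0:NH1 P1:NH0 P2:NH0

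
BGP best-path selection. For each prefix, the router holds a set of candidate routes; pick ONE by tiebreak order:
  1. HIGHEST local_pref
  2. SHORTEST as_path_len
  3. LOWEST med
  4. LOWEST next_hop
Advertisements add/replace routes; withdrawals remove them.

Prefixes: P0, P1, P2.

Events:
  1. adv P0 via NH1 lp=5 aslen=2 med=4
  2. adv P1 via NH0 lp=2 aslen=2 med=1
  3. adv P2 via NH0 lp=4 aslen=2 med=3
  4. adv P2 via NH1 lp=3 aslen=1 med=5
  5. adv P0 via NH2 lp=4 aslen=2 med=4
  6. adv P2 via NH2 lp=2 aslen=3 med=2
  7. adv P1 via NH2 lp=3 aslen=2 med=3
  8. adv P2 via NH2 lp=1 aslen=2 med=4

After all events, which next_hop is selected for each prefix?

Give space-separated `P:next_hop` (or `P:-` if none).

Answer: P0:NH1 P1:NH2 P2:NH0

Derivation:
Op 1: best P0=NH1 P1=- P2=-
Op 2: best P0=NH1 P1=NH0 P2=-
Op 3: best P0=NH1 P1=NH0 P2=NH0
Op 4: best P0=NH1 P1=NH0 P2=NH0
Op 5: best P0=NH1 P1=NH0 P2=NH0
Op 6: best P0=NH1 P1=NH0 P2=NH0
Op 7: best P0=NH1 P1=NH2 P2=NH0
Op 8: best P0=NH1 P1=NH2 P2=NH0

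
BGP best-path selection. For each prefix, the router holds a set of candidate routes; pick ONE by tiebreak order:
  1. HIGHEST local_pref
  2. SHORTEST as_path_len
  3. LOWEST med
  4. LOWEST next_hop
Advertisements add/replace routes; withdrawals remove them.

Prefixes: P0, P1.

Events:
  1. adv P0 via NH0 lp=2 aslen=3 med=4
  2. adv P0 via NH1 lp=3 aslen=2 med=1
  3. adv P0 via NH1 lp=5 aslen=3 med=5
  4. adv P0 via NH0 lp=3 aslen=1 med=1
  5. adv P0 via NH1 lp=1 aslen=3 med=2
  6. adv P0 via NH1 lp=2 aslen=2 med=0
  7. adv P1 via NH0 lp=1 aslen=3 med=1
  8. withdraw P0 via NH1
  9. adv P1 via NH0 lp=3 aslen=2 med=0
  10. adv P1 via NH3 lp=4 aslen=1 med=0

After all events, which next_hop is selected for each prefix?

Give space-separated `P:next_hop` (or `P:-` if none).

Op 1: best P0=NH0 P1=-
Op 2: best P0=NH1 P1=-
Op 3: best P0=NH1 P1=-
Op 4: best P0=NH1 P1=-
Op 5: best P0=NH0 P1=-
Op 6: best P0=NH0 P1=-
Op 7: best P0=NH0 P1=NH0
Op 8: best P0=NH0 P1=NH0
Op 9: best P0=NH0 P1=NH0
Op 10: best P0=NH0 P1=NH3

Answer: P0:NH0 P1:NH3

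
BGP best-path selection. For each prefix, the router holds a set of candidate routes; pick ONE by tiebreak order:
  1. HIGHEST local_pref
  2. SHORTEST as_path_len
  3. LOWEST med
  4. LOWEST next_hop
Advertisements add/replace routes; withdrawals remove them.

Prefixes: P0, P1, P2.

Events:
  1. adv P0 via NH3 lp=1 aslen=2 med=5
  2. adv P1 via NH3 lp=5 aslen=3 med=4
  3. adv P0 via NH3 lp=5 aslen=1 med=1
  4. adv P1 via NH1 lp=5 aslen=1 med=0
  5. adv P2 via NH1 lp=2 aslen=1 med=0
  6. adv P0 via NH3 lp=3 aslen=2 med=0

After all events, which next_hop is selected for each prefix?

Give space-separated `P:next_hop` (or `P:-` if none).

Answer: P0:NH3 P1:NH1 P2:NH1

Derivation:
Op 1: best P0=NH3 P1=- P2=-
Op 2: best P0=NH3 P1=NH3 P2=-
Op 3: best P0=NH3 P1=NH3 P2=-
Op 4: best P0=NH3 P1=NH1 P2=-
Op 5: best P0=NH3 P1=NH1 P2=NH1
Op 6: best P0=NH3 P1=NH1 P2=NH1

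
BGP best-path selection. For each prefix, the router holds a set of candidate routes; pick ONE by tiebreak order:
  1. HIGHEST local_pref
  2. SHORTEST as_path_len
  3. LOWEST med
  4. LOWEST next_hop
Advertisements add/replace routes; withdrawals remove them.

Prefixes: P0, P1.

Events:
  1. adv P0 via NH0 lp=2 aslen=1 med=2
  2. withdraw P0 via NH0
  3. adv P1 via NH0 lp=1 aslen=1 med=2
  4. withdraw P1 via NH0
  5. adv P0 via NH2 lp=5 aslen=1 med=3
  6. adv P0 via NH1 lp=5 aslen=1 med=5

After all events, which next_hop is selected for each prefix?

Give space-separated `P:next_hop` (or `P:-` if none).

Answer: P0:NH2 P1:-

Derivation:
Op 1: best P0=NH0 P1=-
Op 2: best P0=- P1=-
Op 3: best P0=- P1=NH0
Op 4: best P0=- P1=-
Op 5: best P0=NH2 P1=-
Op 6: best P0=NH2 P1=-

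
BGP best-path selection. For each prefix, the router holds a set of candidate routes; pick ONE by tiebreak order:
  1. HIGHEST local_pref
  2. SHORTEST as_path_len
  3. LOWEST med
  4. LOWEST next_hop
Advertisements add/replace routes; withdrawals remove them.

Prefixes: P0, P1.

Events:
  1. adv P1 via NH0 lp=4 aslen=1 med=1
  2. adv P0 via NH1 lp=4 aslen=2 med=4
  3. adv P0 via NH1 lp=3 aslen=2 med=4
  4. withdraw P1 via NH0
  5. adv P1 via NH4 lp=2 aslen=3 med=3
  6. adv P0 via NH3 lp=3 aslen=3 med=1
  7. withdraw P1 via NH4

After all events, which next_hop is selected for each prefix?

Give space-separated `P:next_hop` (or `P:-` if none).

Answer: P0:NH1 P1:-

Derivation:
Op 1: best P0=- P1=NH0
Op 2: best P0=NH1 P1=NH0
Op 3: best P0=NH1 P1=NH0
Op 4: best P0=NH1 P1=-
Op 5: best P0=NH1 P1=NH4
Op 6: best P0=NH1 P1=NH4
Op 7: best P0=NH1 P1=-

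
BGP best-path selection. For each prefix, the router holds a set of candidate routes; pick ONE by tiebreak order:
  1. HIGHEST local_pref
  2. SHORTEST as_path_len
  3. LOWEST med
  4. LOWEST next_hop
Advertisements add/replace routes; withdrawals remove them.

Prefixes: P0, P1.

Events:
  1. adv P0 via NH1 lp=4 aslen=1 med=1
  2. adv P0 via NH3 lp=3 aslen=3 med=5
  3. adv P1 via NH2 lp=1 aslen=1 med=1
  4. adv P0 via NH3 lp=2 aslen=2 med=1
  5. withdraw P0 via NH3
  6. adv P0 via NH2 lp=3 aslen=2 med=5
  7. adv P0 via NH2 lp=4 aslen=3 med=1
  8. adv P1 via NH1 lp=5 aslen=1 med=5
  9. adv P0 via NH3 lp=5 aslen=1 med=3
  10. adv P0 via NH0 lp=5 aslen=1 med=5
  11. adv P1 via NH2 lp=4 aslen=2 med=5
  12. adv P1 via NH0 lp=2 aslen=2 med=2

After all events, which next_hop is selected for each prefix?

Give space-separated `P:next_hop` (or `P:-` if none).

Op 1: best P0=NH1 P1=-
Op 2: best P0=NH1 P1=-
Op 3: best P0=NH1 P1=NH2
Op 4: best P0=NH1 P1=NH2
Op 5: best P0=NH1 P1=NH2
Op 6: best P0=NH1 P1=NH2
Op 7: best P0=NH1 P1=NH2
Op 8: best P0=NH1 P1=NH1
Op 9: best P0=NH3 P1=NH1
Op 10: best P0=NH3 P1=NH1
Op 11: best P0=NH3 P1=NH1
Op 12: best P0=NH3 P1=NH1

Answer: P0:NH3 P1:NH1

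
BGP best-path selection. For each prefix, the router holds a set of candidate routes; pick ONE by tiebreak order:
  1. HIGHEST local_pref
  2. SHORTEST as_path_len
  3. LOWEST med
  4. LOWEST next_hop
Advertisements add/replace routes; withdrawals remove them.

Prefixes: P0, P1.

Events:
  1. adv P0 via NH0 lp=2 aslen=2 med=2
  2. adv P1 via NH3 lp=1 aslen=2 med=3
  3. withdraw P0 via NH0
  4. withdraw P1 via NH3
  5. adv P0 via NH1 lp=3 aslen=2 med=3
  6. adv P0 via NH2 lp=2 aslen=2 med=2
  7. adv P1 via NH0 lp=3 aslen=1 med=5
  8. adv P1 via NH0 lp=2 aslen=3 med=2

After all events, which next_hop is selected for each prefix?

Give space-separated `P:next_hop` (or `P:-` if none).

Op 1: best P0=NH0 P1=-
Op 2: best P0=NH0 P1=NH3
Op 3: best P0=- P1=NH3
Op 4: best P0=- P1=-
Op 5: best P0=NH1 P1=-
Op 6: best P0=NH1 P1=-
Op 7: best P0=NH1 P1=NH0
Op 8: best P0=NH1 P1=NH0

Answer: P0:NH1 P1:NH0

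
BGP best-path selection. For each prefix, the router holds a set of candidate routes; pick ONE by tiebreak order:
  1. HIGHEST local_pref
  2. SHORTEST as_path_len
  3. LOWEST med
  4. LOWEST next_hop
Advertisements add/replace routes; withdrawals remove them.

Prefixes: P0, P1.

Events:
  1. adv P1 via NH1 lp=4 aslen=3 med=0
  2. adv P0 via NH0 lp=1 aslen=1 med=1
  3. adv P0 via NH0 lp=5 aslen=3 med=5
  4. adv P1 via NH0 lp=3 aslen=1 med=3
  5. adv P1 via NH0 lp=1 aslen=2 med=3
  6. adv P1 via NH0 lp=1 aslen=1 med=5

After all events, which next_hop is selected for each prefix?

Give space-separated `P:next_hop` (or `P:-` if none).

Answer: P0:NH0 P1:NH1

Derivation:
Op 1: best P0=- P1=NH1
Op 2: best P0=NH0 P1=NH1
Op 3: best P0=NH0 P1=NH1
Op 4: best P0=NH0 P1=NH1
Op 5: best P0=NH0 P1=NH1
Op 6: best P0=NH0 P1=NH1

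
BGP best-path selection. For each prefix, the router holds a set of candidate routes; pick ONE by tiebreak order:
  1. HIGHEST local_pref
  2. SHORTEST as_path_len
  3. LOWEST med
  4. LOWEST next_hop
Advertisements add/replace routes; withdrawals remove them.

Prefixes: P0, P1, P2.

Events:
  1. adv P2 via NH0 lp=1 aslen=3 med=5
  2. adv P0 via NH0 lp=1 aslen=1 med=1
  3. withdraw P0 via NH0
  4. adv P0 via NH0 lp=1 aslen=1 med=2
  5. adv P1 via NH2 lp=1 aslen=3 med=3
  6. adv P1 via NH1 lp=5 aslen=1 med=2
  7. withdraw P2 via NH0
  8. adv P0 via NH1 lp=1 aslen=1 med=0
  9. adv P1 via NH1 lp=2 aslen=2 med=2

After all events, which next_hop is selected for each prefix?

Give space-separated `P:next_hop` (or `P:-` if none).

Answer: P0:NH1 P1:NH1 P2:-

Derivation:
Op 1: best P0=- P1=- P2=NH0
Op 2: best P0=NH0 P1=- P2=NH0
Op 3: best P0=- P1=- P2=NH0
Op 4: best P0=NH0 P1=- P2=NH0
Op 5: best P0=NH0 P1=NH2 P2=NH0
Op 6: best P0=NH0 P1=NH1 P2=NH0
Op 7: best P0=NH0 P1=NH1 P2=-
Op 8: best P0=NH1 P1=NH1 P2=-
Op 9: best P0=NH1 P1=NH1 P2=-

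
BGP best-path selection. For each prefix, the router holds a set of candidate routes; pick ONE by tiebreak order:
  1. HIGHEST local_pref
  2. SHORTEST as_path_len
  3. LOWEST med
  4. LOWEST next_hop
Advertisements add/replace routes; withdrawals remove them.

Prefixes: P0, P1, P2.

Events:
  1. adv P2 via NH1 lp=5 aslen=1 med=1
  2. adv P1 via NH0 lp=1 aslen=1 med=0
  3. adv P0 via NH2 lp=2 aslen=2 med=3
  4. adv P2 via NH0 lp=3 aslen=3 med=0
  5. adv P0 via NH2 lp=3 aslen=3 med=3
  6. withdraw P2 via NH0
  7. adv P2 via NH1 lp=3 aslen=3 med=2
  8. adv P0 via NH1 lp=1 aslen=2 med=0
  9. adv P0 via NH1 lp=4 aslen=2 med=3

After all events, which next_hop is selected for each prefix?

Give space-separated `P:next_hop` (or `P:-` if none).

Op 1: best P0=- P1=- P2=NH1
Op 2: best P0=- P1=NH0 P2=NH1
Op 3: best P0=NH2 P1=NH0 P2=NH1
Op 4: best P0=NH2 P1=NH0 P2=NH1
Op 5: best P0=NH2 P1=NH0 P2=NH1
Op 6: best P0=NH2 P1=NH0 P2=NH1
Op 7: best P0=NH2 P1=NH0 P2=NH1
Op 8: best P0=NH2 P1=NH0 P2=NH1
Op 9: best P0=NH1 P1=NH0 P2=NH1

Answer: P0:NH1 P1:NH0 P2:NH1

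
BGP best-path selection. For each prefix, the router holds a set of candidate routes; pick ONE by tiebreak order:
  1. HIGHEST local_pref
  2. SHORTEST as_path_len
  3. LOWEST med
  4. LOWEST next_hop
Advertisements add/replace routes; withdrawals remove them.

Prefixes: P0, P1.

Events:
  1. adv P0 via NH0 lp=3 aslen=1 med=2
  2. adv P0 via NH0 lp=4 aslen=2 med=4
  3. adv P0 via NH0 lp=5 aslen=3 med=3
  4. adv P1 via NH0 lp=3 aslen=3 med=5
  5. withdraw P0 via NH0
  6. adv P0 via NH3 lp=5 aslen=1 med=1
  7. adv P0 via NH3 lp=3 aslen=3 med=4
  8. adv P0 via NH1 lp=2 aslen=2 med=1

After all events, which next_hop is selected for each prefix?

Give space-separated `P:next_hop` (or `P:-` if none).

Answer: P0:NH3 P1:NH0

Derivation:
Op 1: best P0=NH0 P1=-
Op 2: best P0=NH0 P1=-
Op 3: best P0=NH0 P1=-
Op 4: best P0=NH0 P1=NH0
Op 5: best P0=- P1=NH0
Op 6: best P0=NH3 P1=NH0
Op 7: best P0=NH3 P1=NH0
Op 8: best P0=NH3 P1=NH0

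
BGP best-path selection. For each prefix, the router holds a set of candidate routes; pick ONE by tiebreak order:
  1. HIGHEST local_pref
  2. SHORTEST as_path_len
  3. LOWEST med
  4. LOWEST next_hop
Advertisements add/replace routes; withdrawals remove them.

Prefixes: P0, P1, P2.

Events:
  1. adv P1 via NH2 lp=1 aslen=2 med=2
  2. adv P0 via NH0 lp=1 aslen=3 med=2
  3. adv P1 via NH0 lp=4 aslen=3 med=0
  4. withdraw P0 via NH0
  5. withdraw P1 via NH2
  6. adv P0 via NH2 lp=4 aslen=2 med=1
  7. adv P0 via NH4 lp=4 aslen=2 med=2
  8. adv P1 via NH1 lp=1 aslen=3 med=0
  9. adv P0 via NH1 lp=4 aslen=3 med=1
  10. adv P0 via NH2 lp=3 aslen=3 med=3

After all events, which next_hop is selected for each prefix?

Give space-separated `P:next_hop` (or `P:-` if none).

Op 1: best P0=- P1=NH2 P2=-
Op 2: best P0=NH0 P1=NH2 P2=-
Op 3: best P0=NH0 P1=NH0 P2=-
Op 4: best P0=- P1=NH0 P2=-
Op 5: best P0=- P1=NH0 P2=-
Op 6: best P0=NH2 P1=NH0 P2=-
Op 7: best P0=NH2 P1=NH0 P2=-
Op 8: best P0=NH2 P1=NH0 P2=-
Op 9: best P0=NH2 P1=NH0 P2=-
Op 10: best P0=NH4 P1=NH0 P2=-

Answer: P0:NH4 P1:NH0 P2:-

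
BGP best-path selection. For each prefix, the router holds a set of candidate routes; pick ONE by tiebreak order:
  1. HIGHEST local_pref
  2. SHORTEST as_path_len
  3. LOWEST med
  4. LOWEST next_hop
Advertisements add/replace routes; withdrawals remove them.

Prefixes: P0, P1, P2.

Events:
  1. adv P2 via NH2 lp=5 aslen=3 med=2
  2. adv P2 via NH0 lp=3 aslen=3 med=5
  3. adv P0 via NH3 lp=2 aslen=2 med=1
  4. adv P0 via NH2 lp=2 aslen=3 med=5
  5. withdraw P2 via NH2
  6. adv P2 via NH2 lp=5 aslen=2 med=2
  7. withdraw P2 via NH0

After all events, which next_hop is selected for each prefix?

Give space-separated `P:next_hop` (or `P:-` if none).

Op 1: best P0=- P1=- P2=NH2
Op 2: best P0=- P1=- P2=NH2
Op 3: best P0=NH3 P1=- P2=NH2
Op 4: best P0=NH3 P1=- P2=NH2
Op 5: best P0=NH3 P1=- P2=NH0
Op 6: best P0=NH3 P1=- P2=NH2
Op 7: best P0=NH3 P1=- P2=NH2

Answer: P0:NH3 P1:- P2:NH2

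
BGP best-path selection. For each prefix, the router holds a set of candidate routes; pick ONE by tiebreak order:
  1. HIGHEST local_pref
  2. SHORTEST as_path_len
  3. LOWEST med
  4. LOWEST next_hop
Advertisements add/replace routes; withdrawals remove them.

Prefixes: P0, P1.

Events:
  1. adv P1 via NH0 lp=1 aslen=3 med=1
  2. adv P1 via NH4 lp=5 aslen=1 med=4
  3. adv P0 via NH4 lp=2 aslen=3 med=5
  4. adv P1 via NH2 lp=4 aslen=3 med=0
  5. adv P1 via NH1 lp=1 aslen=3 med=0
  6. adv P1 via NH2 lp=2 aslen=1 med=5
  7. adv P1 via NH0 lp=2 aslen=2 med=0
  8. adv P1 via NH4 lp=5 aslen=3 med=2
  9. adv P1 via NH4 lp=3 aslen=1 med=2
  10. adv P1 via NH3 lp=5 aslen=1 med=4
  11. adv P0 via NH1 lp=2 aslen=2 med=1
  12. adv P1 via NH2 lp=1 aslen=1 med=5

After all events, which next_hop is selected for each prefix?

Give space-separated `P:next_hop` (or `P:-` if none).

Op 1: best P0=- P1=NH0
Op 2: best P0=- P1=NH4
Op 3: best P0=NH4 P1=NH4
Op 4: best P0=NH4 P1=NH4
Op 5: best P0=NH4 P1=NH4
Op 6: best P0=NH4 P1=NH4
Op 7: best P0=NH4 P1=NH4
Op 8: best P0=NH4 P1=NH4
Op 9: best P0=NH4 P1=NH4
Op 10: best P0=NH4 P1=NH3
Op 11: best P0=NH1 P1=NH3
Op 12: best P0=NH1 P1=NH3

Answer: P0:NH1 P1:NH3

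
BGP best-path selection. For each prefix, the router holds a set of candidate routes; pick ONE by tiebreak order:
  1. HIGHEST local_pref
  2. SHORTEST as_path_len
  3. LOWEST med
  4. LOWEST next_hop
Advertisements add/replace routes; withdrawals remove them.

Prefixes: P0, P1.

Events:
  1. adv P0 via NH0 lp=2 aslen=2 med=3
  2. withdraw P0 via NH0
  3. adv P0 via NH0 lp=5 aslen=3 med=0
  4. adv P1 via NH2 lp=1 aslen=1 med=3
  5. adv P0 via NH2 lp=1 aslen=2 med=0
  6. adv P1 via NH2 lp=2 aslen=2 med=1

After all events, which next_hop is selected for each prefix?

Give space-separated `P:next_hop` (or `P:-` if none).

Answer: P0:NH0 P1:NH2

Derivation:
Op 1: best P0=NH0 P1=-
Op 2: best P0=- P1=-
Op 3: best P0=NH0 P1=-
Op 4: best P0=NH0 P1=NH2
Op 5: best P0=NH0 P1=NH2
Op 6: best P0=NH0 P1=NH2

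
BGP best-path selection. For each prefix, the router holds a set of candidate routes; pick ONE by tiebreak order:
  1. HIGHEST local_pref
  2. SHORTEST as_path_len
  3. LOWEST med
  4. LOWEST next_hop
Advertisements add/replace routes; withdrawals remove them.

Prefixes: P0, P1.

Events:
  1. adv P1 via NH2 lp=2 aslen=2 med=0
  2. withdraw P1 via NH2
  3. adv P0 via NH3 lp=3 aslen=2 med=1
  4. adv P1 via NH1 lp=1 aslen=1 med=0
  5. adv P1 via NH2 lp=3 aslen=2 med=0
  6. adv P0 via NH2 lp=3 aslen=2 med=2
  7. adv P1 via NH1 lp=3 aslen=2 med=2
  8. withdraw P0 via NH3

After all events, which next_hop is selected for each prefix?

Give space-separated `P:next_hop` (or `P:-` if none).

Op 1: best P0=- P1=NH2
Op 2: best P0=- P1=-
Op 3: best P0=NH3 P1=-
Op 4: best P0=NH3 P1=NH1
Op 5: best P0=NH3 P1=NH2
Op 6: best P0=NH3 P1=NH2
Op 7: best P0=NH3 P1=NH2
Op 8: best P0=NH2 P1=NH2

Answer: P0:NH2 P1:NH2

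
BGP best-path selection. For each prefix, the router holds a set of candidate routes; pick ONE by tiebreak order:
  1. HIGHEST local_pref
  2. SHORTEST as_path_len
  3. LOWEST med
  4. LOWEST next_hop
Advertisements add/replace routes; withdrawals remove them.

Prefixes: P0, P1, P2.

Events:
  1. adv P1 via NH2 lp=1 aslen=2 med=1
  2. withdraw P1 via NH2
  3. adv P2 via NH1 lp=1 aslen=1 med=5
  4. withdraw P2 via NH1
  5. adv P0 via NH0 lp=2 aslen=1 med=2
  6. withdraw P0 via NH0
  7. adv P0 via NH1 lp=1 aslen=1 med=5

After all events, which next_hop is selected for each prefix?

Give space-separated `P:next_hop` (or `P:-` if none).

Op 1: best P0=- P1=NH2 P2=-
Op 2: best P0=- P1=- P2=-
Op 3: best P0=- P1=- P2=NH1
Op 4: best P0=- P1=- P2=-
Op 5: best P0=NH0 P1=- P2=-
Op 6: best P0=- P1=- P2=-
Op 7: best P0=NH1 P1=- P2=-

Answer: P0:NH1 P1:- P2:-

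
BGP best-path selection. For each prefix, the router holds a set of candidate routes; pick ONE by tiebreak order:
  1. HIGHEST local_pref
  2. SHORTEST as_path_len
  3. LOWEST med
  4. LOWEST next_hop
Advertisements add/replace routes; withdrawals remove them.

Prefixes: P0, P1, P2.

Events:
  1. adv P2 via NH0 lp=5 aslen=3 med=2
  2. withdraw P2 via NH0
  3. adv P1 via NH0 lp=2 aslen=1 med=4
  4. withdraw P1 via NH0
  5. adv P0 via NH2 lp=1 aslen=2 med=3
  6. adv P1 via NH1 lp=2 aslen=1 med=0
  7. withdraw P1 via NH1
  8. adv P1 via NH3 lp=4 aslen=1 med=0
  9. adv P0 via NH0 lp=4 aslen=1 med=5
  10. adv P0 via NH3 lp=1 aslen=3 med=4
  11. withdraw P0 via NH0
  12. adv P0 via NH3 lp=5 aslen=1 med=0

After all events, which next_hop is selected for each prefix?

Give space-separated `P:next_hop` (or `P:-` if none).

Answer: P0:NH3 P1:NH3 P2:-

Derivation:
Op 1: best P0=- P1=- P2=NH0
Op 2: best P0=- P1=- P2=-
Op 3: best P0=- P1=NH0 P2=-
Op 4: best P0=- P1=- P2=-
Op 5: best P0=NH2 P1=- P2=-
Op 6: best P0=NH2 P1=NH1 P2=-
Op 7: best P0=NH2 P1=- P2=-
Op 8: best P0=NH2 P1=NH3 P2=-
Op 9: best P0=NH0 P1=NH3 P2=-
Op 10: best P0=NH0 P1=NH3 P2=-
Op 11: best P0=NH2 P1=NH3 P2=-
Op 12: best P0=NH3 P1=NH3 P2=-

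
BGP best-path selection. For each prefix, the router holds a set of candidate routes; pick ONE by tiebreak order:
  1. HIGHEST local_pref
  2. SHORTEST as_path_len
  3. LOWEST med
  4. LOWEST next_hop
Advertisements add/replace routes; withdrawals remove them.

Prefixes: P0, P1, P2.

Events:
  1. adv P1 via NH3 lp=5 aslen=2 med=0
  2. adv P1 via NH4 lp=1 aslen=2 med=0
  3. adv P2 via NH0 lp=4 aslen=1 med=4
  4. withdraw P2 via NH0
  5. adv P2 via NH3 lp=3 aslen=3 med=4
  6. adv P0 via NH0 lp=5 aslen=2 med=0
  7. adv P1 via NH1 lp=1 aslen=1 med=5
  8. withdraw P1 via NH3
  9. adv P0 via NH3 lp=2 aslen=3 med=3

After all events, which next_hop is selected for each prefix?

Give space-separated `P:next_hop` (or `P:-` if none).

Answer: P0:NH0 P1:NH1 P2:NH3

Derivation:
Op 1: best P0=- P1=NH3 P2=-
Op 2: best P0=- P1=NH3 P2=-
Op 3: best P0=- P1=NH3 P2=NH0
Op 4: best P0=- P1=NH3 P2=-
Op 5: best P0=- P1=NH3 P2=NH3
Op 6: best P0=NH0 P1=NH3 P2=NH3
Op 7: best P0=NH0 P1=NH3 P2=NH3
Op 8: best P0=NH0 P1=NH1 P2=NH3
Op 9: best P0=NH0 P1=NH1 P2=NH3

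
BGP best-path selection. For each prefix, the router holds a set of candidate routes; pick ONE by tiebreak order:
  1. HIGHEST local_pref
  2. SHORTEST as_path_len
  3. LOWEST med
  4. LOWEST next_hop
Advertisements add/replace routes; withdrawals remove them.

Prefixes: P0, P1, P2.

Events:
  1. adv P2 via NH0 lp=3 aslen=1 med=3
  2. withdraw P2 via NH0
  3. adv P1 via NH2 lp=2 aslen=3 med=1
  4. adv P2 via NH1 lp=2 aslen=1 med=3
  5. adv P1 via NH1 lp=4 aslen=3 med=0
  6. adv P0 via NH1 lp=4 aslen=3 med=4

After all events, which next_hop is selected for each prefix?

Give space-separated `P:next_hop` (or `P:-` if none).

Answer: P0:NH1 P1:NH1 P2:NH1

Derivation:
Op 1: best P0=- P1=- P2=NH0
Op 2: best P0=- P1=- P2=-
Op 3: best P0=- P1=NH2 P2=-
Op 4: best P0=- P1=NH2 P2=NH1
Op 5: best P0=- P1=NH1 P2=NH1
Op 6: best P0=NH1 P1=NH1 P2=NH1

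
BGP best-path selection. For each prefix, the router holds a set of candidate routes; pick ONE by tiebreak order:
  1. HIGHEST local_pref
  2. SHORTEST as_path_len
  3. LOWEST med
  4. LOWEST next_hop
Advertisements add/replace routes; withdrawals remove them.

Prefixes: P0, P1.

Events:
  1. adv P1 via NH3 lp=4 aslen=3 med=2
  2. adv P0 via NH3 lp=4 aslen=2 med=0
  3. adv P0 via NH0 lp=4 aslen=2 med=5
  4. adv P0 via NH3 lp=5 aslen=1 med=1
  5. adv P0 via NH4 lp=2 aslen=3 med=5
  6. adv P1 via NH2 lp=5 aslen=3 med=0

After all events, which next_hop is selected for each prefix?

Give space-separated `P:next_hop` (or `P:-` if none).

Answer: P0:NH3 P1:NH2

Derivation:
Op 1: best P0=- P1=NH3
Op 2: best P0=NH3 P1=NH3
Op 3: best P0=NH3 P1=NH3
Op 4: best P0=NH3 P1=NH3
Op 5: best P0=NH3 P1=NH3
Op 6: best P0=NH3 P1=NH2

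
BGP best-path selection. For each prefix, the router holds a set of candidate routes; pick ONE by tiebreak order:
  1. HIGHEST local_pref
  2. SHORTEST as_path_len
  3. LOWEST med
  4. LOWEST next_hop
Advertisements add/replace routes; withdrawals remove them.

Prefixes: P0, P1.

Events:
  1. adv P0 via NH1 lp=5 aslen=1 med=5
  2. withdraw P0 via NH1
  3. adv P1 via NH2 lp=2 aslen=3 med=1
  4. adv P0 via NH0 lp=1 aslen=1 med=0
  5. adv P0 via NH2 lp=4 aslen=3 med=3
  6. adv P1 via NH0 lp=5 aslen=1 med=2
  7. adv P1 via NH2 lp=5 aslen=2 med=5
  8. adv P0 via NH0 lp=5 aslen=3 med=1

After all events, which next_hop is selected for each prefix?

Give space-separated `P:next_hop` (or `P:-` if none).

Op 1: best P0=NH1 P1=-
Op 2: best P0=- P1=-
Op 3: best P0=- P1=NH2
Op 4: best P0=NH0 P1=NH2
Op 5: best P0=NH2 P1=NH2
Op 6: best P0=NH2 P1=NH0
Op 7: best P0=NH2 P1=NH0
Op 8: best P0=NH0 P1=NH0

Answer: P0:NH0 P1:NH0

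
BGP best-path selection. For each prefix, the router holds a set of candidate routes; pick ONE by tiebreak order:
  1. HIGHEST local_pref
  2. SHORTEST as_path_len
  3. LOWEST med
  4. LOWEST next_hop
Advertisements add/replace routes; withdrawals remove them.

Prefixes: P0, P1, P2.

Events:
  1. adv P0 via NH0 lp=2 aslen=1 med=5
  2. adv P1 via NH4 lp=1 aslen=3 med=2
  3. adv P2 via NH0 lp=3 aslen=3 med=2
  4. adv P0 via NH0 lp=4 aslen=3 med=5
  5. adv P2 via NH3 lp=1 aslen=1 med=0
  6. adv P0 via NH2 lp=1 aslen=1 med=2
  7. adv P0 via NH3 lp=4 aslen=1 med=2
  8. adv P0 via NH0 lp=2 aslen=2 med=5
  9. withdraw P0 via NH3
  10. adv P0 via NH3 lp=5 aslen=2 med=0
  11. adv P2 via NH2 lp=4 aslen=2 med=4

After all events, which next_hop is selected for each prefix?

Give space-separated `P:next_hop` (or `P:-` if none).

Op 1: best P0=NH0 P1=- P2=-
Op 2: best P0=NH0 P1=NH4 P2=-
Op 3: best P0=NH0 P1=NH4 P2=NH0
Op 4: best P0=NH0 P1=NH4 P2=NH0
Op 5: best P0=NH0 P1=NH4 P2=NH0
Op 6: best P0=NH0 P1=NH4 P2=NH0
Op 7: best P0=NH3 P1=NH4 P2=NH0
Op 8: best P0=NH3 P1=NH4 P2=NH0
Op 9: best P0=NH0 P1=NH4 P2=NH0
Op 10: best P0=NH3 P1=NH4 P2=NH0
Op 11: best P0=NH3 P1=NH4 P2=NH2

Answer: P0:NH3 P1:NH4 P2:NH2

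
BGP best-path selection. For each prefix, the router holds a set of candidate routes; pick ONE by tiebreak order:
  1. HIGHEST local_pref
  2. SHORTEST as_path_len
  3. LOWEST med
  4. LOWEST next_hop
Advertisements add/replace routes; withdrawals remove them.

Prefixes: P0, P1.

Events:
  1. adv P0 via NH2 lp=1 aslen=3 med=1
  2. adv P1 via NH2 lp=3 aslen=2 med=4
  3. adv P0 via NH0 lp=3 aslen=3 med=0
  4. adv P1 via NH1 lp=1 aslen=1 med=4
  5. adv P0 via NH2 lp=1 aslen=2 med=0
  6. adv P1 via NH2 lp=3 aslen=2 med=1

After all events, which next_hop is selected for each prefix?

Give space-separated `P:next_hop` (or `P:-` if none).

Answer: P0:NH0 P1:NH2

Derivation:
Op 1: best P0=NH2 P1=-
Op 2: best P0=NH2 P1=NH2
Op 3: best P0=NH0 P1=NH2
Op 4: best P0=NH0 P1=NH2
Op 5: best P0=NH0 P1=NH2
Op 6: best P0=NH0 P1=NH2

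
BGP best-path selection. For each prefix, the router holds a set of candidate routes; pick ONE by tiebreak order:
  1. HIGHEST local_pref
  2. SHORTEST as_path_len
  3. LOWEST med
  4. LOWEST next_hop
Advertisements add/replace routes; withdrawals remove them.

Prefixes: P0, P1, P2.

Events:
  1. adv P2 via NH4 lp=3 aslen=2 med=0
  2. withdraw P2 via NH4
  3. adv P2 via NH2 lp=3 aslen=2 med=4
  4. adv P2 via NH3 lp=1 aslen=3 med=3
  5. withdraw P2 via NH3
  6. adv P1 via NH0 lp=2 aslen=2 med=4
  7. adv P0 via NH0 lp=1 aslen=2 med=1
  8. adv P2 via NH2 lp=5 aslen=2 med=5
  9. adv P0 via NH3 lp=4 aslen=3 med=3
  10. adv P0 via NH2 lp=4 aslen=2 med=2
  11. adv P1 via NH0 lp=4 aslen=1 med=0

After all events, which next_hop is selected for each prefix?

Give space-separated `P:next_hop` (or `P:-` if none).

Answer: P0:NH2 P1:NH0 P2:NH2

Derivation:
Op 1: best P0=- P1=- P2=NH4
Op 2: best P0=- P1=- P2=-
Op 3: best P0=- P1=- P2=NH2
Op 4: best P0=- P1=- P2=NH2
Op 5: best P0=- P1=- P2=NH2
Op 6: best P0=- P1=NH0 P2=NH2
Op 7: best P0=NH0 P1=NH0 P2=NH2
Op 8: best P0=NH0 P1=NH0 P2=NH2
Op 9: best P0=NH3 P1=NH0 P2=NH2
Op 10: best P0=NH2 P1=NH0 P2=NH2
Op 11: best P0=NH2 P1=NH0 P2=NH2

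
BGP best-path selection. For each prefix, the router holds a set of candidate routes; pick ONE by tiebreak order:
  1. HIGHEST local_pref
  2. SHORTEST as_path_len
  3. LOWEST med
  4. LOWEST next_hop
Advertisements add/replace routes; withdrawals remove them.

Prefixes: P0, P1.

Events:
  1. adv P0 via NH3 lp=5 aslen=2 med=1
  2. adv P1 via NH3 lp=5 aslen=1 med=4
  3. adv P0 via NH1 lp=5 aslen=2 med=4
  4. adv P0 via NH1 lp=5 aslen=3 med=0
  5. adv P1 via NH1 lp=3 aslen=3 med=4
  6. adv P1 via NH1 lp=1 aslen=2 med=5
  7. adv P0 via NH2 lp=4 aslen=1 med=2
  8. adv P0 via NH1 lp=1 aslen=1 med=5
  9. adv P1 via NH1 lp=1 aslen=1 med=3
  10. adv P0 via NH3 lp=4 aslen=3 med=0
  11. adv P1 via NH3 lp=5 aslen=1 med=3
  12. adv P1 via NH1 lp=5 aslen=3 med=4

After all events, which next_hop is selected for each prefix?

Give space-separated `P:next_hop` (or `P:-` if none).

Answer: P0:NH2 P1:NH3

Derivation:
Op 1: best P0=NH3 P1=-
Op 2: best P0=NH3 P1=NH3
Op 3: best P0=NH3 P1=NH3
Op 4: best P0=NH3 P1=NH3
Op 5: best P0=NH3 P1=NH3
Op 6: best P0=NH3 P1=NH3
Op 7: best P0=NH3 P1=NH3
Op 8: best P0=NH3 P1=NH3
Op 9: best P0=NH3 P1=NH3
Op 10: best P0=NH2 P1=NH3
Op 11: best P0=NH2 P1=NH3
Op 12: best P0=NH2 P1=NH3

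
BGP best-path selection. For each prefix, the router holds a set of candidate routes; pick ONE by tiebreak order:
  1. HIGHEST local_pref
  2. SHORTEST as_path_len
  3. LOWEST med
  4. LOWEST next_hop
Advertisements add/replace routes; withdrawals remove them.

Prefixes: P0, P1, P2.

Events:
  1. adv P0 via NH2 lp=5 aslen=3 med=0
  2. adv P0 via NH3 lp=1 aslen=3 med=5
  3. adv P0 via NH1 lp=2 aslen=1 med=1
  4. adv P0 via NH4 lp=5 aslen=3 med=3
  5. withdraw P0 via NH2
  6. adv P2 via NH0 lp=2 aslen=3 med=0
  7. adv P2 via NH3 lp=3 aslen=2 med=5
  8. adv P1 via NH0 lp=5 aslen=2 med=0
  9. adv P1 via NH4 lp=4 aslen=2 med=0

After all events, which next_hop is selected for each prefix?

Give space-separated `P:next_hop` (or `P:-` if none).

Op 1: best P0=NH2 P1=- P2=-
Op 2: best P0=NH2 P1=- P2=-
Op 3: best P0=NH2 P1=- P2=-
Op 4: best P0=NH2 P1=- P2=-
Op 5: best P0=NH4 P1=- P2=-
Op 6: best P0=NH4 P1=- P2=NH0
Op 7: best P0=NH4 P1=- P2=NH3
Op 8: best P0=NH4 P1=NH0 P2=NH3
Op 9: best P0=NH4 P1=NH0 P2=NH3

Answer: P0:NH4 P1:NH0 P2:NH3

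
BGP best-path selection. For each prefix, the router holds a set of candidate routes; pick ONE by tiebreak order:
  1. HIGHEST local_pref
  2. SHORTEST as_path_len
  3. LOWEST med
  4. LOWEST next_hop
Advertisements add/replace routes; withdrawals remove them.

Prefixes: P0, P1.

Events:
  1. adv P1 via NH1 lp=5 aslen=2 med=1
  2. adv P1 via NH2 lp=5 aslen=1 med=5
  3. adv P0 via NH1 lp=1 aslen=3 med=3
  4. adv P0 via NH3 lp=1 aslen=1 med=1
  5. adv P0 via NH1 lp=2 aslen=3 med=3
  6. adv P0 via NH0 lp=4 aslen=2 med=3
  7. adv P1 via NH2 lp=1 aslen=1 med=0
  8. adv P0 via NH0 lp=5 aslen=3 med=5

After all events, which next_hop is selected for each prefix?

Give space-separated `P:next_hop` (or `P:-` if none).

Op 1: best P0=- P1=NH1
Op 2: best P0=- P1=NH2
Op 3: best P0=NH1 P1=NH2
Op 4: best P0=NH3 P1=NH2
Op 5: best P0=NH1 P1=NH2
Op 6: best P0=NH0 P1=NH2
Op 7: best P0=NH0 P1=NH1
Op 8: best P0=NH0 P1=NH1

Answer: P0:NH0 P1:NH1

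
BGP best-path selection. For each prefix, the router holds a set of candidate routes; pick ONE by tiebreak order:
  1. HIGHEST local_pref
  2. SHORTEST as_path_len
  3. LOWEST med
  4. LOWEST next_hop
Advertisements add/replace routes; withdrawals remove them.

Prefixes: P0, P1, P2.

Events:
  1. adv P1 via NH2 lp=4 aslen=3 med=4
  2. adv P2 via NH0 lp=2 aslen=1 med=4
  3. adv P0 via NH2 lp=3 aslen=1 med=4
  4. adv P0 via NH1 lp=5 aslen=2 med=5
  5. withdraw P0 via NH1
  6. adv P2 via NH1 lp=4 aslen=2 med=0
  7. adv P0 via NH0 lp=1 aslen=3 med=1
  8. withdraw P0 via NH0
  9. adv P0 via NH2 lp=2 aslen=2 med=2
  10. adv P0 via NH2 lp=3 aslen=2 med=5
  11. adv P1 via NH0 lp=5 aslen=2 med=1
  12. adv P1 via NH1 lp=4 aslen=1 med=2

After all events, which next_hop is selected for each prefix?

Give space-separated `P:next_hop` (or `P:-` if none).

Op 1: best P0=- P1=NH2 P2=-
Op 2: best P0=- P1=NH2 P2=NH0
Op 3: best P0=NH2 P1=NH2 P2=NH0
Op 4: best P0=NH1 P1=NH2 P2=NH0
Op 5: best P0=NH2 P1=NH2 P2=NH0
Op 6: best P0=NH2 P1=NH2 P2=NH1
Op 7: best P0=NH2 P1=NH2 P2=NH1
Op 8: best P0=NH2 P1=NH2 P2=NH1
Op 9: best P0=NH2 P1=NH2 P2=NH1
Op 10: best P0=NH2 P1=NH2 P2=NH1
Op 11: best P0=NH2 P1=NH0 P2=NH1
Op 12: best P0=NH2 P1=NH0 P2=NH1

Answer: P0:NH2 P1:NH0 P2:NH1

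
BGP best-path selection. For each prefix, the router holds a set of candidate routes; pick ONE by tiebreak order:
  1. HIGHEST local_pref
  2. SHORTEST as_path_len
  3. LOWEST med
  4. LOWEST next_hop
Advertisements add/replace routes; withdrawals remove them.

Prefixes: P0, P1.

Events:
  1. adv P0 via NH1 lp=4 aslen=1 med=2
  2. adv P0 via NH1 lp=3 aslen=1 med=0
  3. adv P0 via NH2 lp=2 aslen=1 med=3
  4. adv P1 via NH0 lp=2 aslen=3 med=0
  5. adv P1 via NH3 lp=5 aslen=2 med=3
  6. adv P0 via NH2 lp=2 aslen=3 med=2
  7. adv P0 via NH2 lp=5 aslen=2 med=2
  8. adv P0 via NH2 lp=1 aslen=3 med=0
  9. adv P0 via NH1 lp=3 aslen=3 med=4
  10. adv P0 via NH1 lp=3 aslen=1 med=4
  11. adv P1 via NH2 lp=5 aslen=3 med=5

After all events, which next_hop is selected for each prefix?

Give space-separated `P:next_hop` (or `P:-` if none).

Op 1: best P0=NH1 P1=-
Op 2: best P0=NH1 P1=-
Op 3: best P0=NH1 P1=-
Op 4: best P0=NH1 P1=NH0
Op 5: best P0=NH1 P1=NH3
Op 6: best P0=NH1 P1=NH3
Op 7: best P0=NH2 P1=NH3
Op 8: best P0=NH1 P1=NH3
Op 9: best P0=NH1 P1=NH3
Op 10: best P0=NH1 P1=NH3
Op 11: best P0=NH1 P1=NH3

Answer: P0:NH1 P1:NH3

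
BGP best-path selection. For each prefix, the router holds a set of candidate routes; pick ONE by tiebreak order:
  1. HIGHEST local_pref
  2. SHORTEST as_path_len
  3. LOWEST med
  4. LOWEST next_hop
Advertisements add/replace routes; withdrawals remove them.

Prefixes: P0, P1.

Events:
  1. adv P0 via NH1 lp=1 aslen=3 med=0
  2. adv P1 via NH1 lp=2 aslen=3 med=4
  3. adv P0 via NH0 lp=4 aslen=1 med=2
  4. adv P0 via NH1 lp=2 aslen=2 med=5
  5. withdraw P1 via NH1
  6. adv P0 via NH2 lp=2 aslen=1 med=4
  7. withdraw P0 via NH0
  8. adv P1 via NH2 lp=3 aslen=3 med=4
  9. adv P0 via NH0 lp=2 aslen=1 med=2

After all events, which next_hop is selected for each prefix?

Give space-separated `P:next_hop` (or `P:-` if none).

Op 1: best P0=NH1 P1=-
Op 2: best P0=NH1 P1=NH1
Op 3: best P0=NH0 P1=NH1
Op 4: best P0=NH0 P1=NH1
Op 5: best P0=NH0 P1=-
Op 6: best P0=NH0 P1=-
Op 7: best P0=NH2 P1=-
Op 8: best P0=NH2 P1=NH2
Op 9: best P0=NH0 P1=NH2

Answer: P0:NH0 P1:NH2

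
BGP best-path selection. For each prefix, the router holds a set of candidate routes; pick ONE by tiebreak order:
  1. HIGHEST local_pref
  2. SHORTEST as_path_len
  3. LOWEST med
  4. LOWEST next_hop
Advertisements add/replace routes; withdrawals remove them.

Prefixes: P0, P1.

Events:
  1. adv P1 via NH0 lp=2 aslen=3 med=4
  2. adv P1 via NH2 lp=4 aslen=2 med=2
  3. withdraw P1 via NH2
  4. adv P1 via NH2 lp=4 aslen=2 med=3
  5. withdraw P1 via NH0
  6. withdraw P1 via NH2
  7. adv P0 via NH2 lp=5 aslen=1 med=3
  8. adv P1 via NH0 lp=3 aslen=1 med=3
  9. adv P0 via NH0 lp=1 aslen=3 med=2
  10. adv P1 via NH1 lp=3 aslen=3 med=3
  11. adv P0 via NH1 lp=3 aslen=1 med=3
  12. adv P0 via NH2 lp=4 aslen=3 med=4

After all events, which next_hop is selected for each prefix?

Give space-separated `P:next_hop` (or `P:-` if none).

Op 1: best P0=- P1=NH0
Op 2: best P0=- P1=NH2
Op 3: best P0=- P1=NH0
Op 4: best P0=- P1=NH2
Op 5: best P0=- P1=NH2
Op 6: best P0=- P1=-
Op 7: best P0=NH2 P1=-
Op 8: best P0=NH2 P1=NH0
Op 9: best P0=NH2 P1=NH0
Op 10: best P0=NH2 P1=NH0
Op 11: best P0=NH2 P1=NH0
Op 12: best P0=NH2 P1=NH0

Answer: P0:NH2 P1:NH0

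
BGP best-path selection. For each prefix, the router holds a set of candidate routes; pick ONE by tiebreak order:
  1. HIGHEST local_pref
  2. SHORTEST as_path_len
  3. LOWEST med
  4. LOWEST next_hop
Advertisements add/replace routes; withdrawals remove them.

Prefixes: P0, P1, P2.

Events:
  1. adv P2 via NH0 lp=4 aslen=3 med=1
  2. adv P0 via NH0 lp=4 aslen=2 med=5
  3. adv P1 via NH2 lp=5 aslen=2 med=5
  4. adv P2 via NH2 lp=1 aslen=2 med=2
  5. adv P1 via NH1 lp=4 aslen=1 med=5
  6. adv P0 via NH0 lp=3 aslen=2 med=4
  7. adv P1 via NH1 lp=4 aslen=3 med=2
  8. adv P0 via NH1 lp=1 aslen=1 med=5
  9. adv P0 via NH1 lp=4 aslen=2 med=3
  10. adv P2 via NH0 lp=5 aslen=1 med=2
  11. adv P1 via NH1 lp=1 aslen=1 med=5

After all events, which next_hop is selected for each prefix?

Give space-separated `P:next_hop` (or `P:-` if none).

Answer: P0:NH1 P1:NH2 P2:NH0

Derivation:
Op 1: best P0=- P1=- P2=NH0
Op 2: best P0=NH0 P1=- P2=NH0
Op 3: best P0=NH0 P1=NH2 P2=NH0
Op 4: best P0=NH0 P1=NH2 P2=NH0
Op 5: best P0=NH0 P1=NH2 P2=NH0
Op 6: best P0=NH0 P1=NH2 P2=NH0
Op 7: best P0=NH0 P1=NH2 P2=NH0
Op 8: best P0=NH0 P1=NH2 P2=NH0
Op 9: best P0=NH1 P1=NH2 P2=NH0
Op 10: best P0=NH1 P1=NH2 P2=NH0
Op 11: best P0=NH1 P1=NH2 P2=NH0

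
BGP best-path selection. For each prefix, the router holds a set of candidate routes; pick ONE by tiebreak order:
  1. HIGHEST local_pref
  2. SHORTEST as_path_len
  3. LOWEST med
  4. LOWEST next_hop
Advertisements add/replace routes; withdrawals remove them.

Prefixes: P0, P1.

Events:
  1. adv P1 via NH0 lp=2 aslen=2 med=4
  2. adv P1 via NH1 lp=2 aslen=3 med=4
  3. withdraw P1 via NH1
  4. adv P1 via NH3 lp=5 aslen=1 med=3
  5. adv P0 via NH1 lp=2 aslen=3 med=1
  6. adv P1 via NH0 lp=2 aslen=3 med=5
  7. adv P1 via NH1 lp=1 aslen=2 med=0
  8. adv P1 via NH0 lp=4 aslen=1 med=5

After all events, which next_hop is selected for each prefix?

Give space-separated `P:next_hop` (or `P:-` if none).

Op 1: best P0=- P1=NH0
Op 2: best P0=- P1=NH0
Op 3: best P0=- P1=NH0
Op 4: best P0=- P1=NH3
Op 5: best P0=NH1 P1=NH3
Op 6: best P0=NH1 P1=NH3
Op 7: best P0=NH1 P1=NH3
Op 8: best P0=NH1 P1=NH3

Answer: P0:NH1 P1:NH3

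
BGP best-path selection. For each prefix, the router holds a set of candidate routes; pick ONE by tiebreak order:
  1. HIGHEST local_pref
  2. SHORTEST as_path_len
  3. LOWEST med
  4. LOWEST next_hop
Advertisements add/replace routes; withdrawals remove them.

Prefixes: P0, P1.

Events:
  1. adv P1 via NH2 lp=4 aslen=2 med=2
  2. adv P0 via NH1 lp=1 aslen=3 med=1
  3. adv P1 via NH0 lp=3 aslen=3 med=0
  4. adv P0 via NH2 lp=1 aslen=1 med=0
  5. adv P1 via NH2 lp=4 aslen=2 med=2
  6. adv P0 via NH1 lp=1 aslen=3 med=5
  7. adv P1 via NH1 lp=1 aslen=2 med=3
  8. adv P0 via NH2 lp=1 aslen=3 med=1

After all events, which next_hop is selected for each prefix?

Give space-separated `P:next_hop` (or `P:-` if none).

Answer: P0:NH2 P1:NH2

Derivation:
Op 1: best P0=- P1=NH2
Op 2: best P0=NH1 P1=NH2
Op 3: best P0=NH1 P1=NH2
Op 4: best P0=NH2 P1=NH2
Op 5: best P0=NH2 P1=NH2
Op 6: best P0=NH2 P1=NH2
Op 7: best P0=NH2 P1=NH2
Op 8: best P0=NH2 P1=NH2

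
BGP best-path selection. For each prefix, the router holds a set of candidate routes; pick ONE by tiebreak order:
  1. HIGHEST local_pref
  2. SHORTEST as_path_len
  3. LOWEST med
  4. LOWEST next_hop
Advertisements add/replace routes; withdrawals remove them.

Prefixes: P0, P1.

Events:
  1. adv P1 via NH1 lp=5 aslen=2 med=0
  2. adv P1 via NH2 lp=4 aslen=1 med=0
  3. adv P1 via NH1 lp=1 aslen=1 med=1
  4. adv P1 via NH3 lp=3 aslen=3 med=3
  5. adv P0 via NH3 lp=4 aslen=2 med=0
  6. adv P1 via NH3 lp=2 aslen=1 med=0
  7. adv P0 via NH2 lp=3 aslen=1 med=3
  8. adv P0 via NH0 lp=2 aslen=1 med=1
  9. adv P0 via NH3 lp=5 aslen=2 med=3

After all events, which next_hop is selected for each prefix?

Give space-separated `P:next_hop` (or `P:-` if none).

Answer: P0:NH3 P1:NH2

Derivation:
Op 1: best P0=- P1=NH1
Op 2: best P0=- P1=NH1
Op 3: best P0=- P1=NH2
Op 4: best P0=- P1=NH2
Op 5: best P0=NH3 P1=NH2
Op 6: best P0=NH3 P1=NH2
Op 7: best P0=NH3 P1=NH2
Op 8: best P0=NH3 P1=NH2
Op 9: best P0=NH3 P1=NH2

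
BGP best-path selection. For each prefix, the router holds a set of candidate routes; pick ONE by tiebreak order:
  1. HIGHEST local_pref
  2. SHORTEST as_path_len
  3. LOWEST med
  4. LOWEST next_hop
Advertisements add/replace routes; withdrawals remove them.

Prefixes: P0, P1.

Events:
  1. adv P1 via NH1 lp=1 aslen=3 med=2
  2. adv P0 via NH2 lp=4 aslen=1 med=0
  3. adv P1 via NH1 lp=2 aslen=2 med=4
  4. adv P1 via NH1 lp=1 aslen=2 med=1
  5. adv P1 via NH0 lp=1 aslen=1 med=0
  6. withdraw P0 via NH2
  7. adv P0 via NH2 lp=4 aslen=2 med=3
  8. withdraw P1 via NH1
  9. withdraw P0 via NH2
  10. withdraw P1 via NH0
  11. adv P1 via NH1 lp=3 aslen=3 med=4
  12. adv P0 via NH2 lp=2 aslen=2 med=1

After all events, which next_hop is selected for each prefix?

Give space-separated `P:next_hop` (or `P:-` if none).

Answer: P0:NH2 P1:NH1

Derivation:
Op 1: best P0=- P1=NH1
Op 2: best P0=NH2 P1=NH1
Op 3: best P0=NH2 P1=NH1
Op 4: best P0=NH2 P1=NH1
Op 5: best P0=NH2 P1=NH0
Op 6: best P0=- P1=NH0
Op 7: best P0=NH2 P1=NH0
Op 8: best P0=NH2 P1=NH0
Op 9: best P0=- P1=NH0
Op 10: best P0=- P1=-
Op 11: best P0=- P1=NH1
Op 12: best P0=NH2 P1=NH1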